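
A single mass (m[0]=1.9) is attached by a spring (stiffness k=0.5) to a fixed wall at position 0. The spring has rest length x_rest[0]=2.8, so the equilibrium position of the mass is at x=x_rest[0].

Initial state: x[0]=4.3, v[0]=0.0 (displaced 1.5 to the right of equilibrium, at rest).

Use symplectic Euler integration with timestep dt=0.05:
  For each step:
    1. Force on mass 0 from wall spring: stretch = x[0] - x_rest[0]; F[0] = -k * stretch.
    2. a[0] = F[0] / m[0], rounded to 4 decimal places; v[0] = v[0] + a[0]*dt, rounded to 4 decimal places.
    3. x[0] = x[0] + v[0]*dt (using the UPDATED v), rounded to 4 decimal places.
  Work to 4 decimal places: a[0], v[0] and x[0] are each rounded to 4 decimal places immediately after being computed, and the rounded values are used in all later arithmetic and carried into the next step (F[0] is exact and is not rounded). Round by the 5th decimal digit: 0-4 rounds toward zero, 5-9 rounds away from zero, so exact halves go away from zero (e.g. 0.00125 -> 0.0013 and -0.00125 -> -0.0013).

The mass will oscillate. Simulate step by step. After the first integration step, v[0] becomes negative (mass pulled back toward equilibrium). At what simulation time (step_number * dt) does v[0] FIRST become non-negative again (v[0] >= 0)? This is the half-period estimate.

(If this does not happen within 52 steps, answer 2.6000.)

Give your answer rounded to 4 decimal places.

Step 0: x=[4.3000] v=[0.0000]
Step 1: x=[4.2990] v=[-0.0197]
Step 2: x=[4.2970] v=[-0.0394]
Step 3: x=[4.2940] v=[-0.0591]
Step 4: x=[4.2901] v=[-0.0788]
Step 5: x=[4.2852] v=[-0.0984]
Step 6: x=[4.2793] v=[-0.1179]
Step 7: x=[4.2724] v=[-0.1374]
Step 8: x=[4.2646] v=[-0.1568]
Step 9: x=[4.2558] v=[-0.1761]
Step 10: x=[4.2460] v=[-0.1953]
Step 11: x=[4.2353] v=[-0.2143]
Step 12: x=[4.2236] v=[-0.2332]
Step 13: x=[4.2110] v=[-0.2519]
Step 14: x=[4.1975] v=[-0.2705]
Step 15: x=[4.1831] v=[-0.2889]
Step 16: x=[4.1677] v=[-0.3071]
Step 17: x=[4.1514] v=[-0.3251]
Step 18: x=[4.1343] v=[-0.3429]
Step 19: x=[4.1163] v=[-0.3605]
Step 20: x=[4.0974] v=[-0.3778]
Step 21: x=[4.0777] v=[-0.3949]
Step 22: x=[4.0571] v=[-0.4117]
Step 23: x=[4.0357] v=[-0.4282]
Step 24: x=[4.0135] v=[-0.4445]
Step 25: x=[3.9905] v=[-0.4605]
Step 26: x=[3.9667] v=[-0.4762]
Step 27: x=[3.9421] v=[-0.4916]
Step 28: x=[3.9168] v=[-0.5066]
Step 29: x=[3.8907] v=[-0.5213]
Step 30: x=[3.8639] v=[-0.5357]
Step 31: x=[3.8364] v=[-0.5497]
Step 32: x=[3.8082] v=[-0.5633]
Step 33: x=[3.7794] v=[-0.5766]
Step 34: x=[3.7499] v=[-0.5895]
Step 35: x=[3.7198] v=[-0.6020]
Step 36: x=[3.6891] v=[-0.6141]
Step 37: x=[3.6578] v=[-0.6258]
Step 38: x=[3.6259] v=[-0.6371]
Step 39: x=[3.5935] v=[-0.6480]
Step 40: x=[3.5606] v=[-0.6584]
Step 41: x=[3.5272] v=[-0.6684]
Step 42: x=[3.4933] v=[-0.6780]
Step 43: x=[3.4589] v=[-0.6871]
Step 44: x=[3.4241] v=[-0.6958]
Step 45: x=[3.3889] v=[-0.7040]
Step 46: x=[3.3533] v=[-0.7118]
Step 47: x=[3.3173] v=[-0.7191]
Step 48: x=[3.2810] v=[-0.7259]
Step 49: x=[3.2444] v=[-0.7322]
Step 50: x=[3.2075] v=[-0.7380]
Step 51: x=[3.1703] v=[-0.7434]
Step 52: x=[3.1329] v=[-0.7483]
v[0] did not become non-negative within 52 steps; using fallback time=2.6000

Answer: 2.6000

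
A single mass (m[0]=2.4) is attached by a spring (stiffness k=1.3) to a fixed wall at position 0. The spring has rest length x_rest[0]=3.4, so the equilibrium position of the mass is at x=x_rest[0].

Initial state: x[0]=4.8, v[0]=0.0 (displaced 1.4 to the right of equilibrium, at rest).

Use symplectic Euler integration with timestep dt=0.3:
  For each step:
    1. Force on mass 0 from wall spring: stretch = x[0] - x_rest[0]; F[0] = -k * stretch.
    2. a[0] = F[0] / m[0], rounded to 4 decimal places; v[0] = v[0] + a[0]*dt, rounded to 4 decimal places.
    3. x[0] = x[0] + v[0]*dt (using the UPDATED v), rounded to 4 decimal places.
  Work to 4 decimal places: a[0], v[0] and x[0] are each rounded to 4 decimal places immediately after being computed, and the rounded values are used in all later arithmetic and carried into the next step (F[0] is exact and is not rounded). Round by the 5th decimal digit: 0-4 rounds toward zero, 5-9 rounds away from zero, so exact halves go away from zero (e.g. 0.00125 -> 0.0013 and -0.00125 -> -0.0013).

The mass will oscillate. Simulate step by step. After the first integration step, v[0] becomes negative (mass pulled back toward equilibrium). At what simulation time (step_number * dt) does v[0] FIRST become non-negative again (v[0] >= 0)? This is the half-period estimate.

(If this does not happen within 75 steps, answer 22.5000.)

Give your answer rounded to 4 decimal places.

Step 0: x=[4.8000] v=[0.0000]
Step 1: x=[4.7318] v=[-0.2275]
Step 2: x=[4.5986] v=[-0.4439]
Step 3: x=[4.4070] v=[-0.6387]
Step 4: x=[4.1663] v=[-0.8024]
Step 5: x=[3.8882] v=[-0.9269]
Step 6: x=[3.5863] v=[-1.0062]
Step 7: x=[3.2754] v=[-1.0365]
Step 8: x=[2.9705] v=[-1.0163]
Step 9: x=[2.6866] v=[-0.9465]
Step 10: x=[2.4374] v=[-0.8306]
Step 11: x=[2.2351] v=[-0.6742]
Step 12: x=[2.0896] v=[-0.4849]
Step 13: x=[2.0080] v=[-0.2720]
Step 14: x=[1.9943] v=[-0.0458]
Step 15: x=[2.0491] v=[0.1826]
First v>=0 after going negative at step 15, time=4.5000

Answer: 4.5000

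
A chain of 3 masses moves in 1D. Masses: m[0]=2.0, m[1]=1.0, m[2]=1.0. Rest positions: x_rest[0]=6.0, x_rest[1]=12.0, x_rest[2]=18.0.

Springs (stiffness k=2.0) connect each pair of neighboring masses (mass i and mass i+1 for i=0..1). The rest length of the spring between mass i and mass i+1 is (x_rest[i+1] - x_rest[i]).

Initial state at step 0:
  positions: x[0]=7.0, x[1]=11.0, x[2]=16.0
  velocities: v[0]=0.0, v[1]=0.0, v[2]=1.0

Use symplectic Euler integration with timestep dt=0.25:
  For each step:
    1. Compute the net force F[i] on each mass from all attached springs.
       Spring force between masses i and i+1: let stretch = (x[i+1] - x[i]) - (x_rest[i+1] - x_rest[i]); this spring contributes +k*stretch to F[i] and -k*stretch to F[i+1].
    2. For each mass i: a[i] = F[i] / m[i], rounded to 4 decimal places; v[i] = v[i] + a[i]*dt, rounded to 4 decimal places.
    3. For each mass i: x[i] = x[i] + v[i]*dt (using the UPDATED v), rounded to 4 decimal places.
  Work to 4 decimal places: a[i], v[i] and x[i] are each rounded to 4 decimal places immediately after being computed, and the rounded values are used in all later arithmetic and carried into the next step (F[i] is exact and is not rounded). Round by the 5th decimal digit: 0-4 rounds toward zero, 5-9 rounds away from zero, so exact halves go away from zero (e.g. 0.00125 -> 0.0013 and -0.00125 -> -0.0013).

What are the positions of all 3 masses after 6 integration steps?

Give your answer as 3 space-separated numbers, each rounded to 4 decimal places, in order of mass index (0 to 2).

Answer: 5.3373 12.6946 19.1310

Derivation:
Step 0: x=[7.0000 11.0000 16.0000] v=[0.0000 0.0000 1.0000]
Step 1: x=[6.8750 11.1250 16.3750] v=[-0.5000 0.5000 1.5000]
Step 2: x=[6.6406 11.3750 16.8438] v=[-0.9375 1.0000 1.8750]
Step 3: x=[6.3271 11.7168 17.3790] v=[-1.2539 1.3672 2.1406]
Step 4: x=[5.9755 12.0927 17.9564] v=[-1.4065 1.5035 2.3095]
Step 5: x=[5.6312 12.4369 18.5508] v=[-1.3772 1.3768 2.3777]
Step 6: x=[5.3373 12.6946 19.1310] v=[-1.1758 1.0309 2.3208]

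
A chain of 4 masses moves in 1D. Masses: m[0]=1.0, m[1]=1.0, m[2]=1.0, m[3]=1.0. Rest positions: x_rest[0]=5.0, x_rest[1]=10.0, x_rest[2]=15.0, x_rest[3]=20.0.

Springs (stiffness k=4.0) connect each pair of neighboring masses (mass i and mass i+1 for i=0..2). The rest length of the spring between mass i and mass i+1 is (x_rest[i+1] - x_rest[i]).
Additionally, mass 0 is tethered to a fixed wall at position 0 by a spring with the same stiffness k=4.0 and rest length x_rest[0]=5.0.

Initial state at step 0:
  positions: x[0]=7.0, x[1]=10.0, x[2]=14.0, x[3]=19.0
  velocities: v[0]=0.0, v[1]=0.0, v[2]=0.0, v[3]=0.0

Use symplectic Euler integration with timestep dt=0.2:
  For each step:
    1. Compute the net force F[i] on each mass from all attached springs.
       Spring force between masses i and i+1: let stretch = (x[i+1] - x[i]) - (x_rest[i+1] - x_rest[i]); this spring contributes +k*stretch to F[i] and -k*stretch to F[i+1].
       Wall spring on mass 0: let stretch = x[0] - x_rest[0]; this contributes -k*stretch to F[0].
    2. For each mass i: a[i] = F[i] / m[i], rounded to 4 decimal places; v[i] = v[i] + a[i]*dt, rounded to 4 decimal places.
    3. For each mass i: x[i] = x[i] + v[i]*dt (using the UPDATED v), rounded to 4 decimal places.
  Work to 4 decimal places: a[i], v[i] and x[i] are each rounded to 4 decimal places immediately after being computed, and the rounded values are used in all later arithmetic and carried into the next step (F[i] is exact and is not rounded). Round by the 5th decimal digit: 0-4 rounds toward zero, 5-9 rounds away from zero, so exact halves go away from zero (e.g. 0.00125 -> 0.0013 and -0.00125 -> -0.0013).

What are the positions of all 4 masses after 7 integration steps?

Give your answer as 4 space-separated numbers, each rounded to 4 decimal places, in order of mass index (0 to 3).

Answer: 4.0617 8.5177 15.0866 20.6187

Derivation:
Step 0: x=[7.0000 10.0000 14.0000 19.0000] v=[0.0000 0.0000 0.0000 0.0000]
Step 1: x=[6.3600 10.1600 14.1600 19.0000] v=[-3.2000 0.8000 0.8000 0.0000]
Step 2: x=[5.3104 10.3520 14.4544 19.0256] v=[-5.2480 0.9600 1.4720 0.1280]
Step 3: x=[4.2178 10.3937 14.8238 19.1198] v=[-5.4630 0.2086 1.8470 0.4710]
Step 4: x=[3.4385 10.1561 15.1717 19.3266] v=[-3.8965 -1.1880 1.7397 1.0342]
Step 5: x=[3.1839 9.6462 15.3819 19.6687] v=[-1.2732 -2.5496 1.0511 1.7103]
Step 6: x=[3.4538 9.0200 15.3603 20.1249] v=[1.3495 -3.1309 -0.1080 2.2809]
Step 7: x=[4.0617 8.5177 15.0866 20.6187] v=[3.0394 -2.5116 -1.3686 2.4692]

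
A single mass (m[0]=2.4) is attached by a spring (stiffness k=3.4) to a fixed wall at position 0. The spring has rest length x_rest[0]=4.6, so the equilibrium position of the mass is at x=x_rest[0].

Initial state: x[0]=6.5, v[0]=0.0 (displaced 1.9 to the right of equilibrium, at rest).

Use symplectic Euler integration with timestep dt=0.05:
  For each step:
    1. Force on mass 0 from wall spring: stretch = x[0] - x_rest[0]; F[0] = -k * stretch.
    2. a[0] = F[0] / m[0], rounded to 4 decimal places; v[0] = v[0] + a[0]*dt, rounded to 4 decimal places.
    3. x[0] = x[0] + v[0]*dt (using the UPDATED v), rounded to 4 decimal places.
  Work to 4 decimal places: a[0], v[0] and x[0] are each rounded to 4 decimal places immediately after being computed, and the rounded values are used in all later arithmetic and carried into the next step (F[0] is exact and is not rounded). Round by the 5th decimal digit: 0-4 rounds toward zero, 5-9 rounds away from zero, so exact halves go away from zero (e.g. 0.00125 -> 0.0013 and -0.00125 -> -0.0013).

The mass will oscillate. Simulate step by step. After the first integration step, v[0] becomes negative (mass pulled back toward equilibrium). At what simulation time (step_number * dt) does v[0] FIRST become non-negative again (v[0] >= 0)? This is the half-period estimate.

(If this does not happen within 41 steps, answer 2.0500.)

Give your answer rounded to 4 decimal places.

Answer: 2.0500

Derivation:
Step 0: x=[6.5000] v=[0.0000]
Step 1: x=[6.4933] v=[-0.1346]
Step 2: x=[6.4799] v=[-0.2687]
Step 3: x=[6.4598] v=[-0.4019]
Step 4: x=[6.4331] v=[-0.5336]
Step 5: x=[6.3999] v=[-0.6634]
Step 6: x=[6.3604] v=[-0.7909]
Step 7: x=[6.3146] v=[-0.9156]
Step 8: x=[6.2627] v=[-1.0371]
Step 9: x=[6.2050] v=[-1.1549]
Step 10: x=[6.1416] v=[-1.2686]
Step 11: x=[6.0727] v=[-1.3778]
Step 12: x=[5.9986] v=[-1.4821]
Step 13: x=[5.9195] v=[-1.5812]
Step 14: x=[5.8358] v=[-1.6747]
Step 15: x=[5.7477] v=[-1.7622]
Step 16: x=[5.6555] v=[-1.8435]
Step 17: x=[5.5596] v=[-1.9183]
Step 18: x=[5.4603] v=[-1.9863]
Step 19: x=[5.3579] v=[-2.0472]
Step 20: x=[5.2529] v=[-2.1009]
Step 21: x=[5.1455] v=[-2.1471]
Step 22: x=[5.0362] v=[-2.1857]
Step 23: x=[4.9254] v=[-2.2166]
Step 24: x=[4.8134] v=[-2.2397]
Step 25: x=[4.7007] v=[-2.2548]
Step 26: x=[4.5876] v=[-2.2619]
Step 27: x=[4.4746] v=[-2.2610]
Step 28: x=[4.3620] v=[-2.2521]
Step 29: x=[4.2502] v=[-2.2352]
Step 30: x=[4.1397] v=[-2.2104]
Step 31: x=[4.0308] v=[-2.1778]
Step 32: x=[3.9239] v=[-2.1375]
Step 33: x=[3.8194] v=[-2.0896]
Step 34: x=[3.7177] v=[-2.0343]
Step 35: x=[3.6191] v=[-1.9718]
Step 36: x=[3.5240] v=[-1.9023]
Step 37: x=[3.4327] v=[-1.8261]
Step 38: x=[3.3455] v=[-1.7434]
Step 39: x=[3.2628] v=[-1.6545]
Step 40: x=[3.1848] v=[-1.5598]
Step 41: x=[3.1118] v=[-1.4596]
v[0] did not become non-negative within 41 steps; using fallback time=2.0500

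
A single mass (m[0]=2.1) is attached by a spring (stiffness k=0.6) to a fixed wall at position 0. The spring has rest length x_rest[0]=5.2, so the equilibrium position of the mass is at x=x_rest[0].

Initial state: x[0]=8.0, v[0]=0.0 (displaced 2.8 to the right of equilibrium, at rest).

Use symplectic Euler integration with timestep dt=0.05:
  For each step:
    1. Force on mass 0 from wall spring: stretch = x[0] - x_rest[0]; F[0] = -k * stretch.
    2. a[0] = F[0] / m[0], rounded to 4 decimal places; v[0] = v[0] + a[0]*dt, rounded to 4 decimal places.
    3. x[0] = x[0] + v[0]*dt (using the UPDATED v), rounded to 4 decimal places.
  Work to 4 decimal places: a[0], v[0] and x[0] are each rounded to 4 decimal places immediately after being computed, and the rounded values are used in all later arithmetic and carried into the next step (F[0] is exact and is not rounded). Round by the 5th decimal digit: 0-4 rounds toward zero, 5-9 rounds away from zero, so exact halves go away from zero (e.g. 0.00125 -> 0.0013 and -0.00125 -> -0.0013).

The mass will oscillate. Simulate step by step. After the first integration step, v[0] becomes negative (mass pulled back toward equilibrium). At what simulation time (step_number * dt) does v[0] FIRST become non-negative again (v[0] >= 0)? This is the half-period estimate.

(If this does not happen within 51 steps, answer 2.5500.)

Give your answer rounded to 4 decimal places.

Answer: 2.5500

Derivation:
Step 0: x=[8.0000] v=[0.0000]
Step 1: x=[7.9980] v=[-0.0400]
Step 2: x=[7.9940] v=[-0.0800]
Step 3: x=[7.9880] v=[-0.1199]
Step 4: x=[7.9800] v=[-0.1597]
Step 5: x=[7.9700] v=[-0.1994]
Step 6: x=[7.9581] v=[-0.2390]
Step 7: x=[7.9442] v=[-0.2784]
Step 8: x=[7.9283] v=[-0.3176]
Step 9: x=[7.9105] v=[-0.3566]
Step 10: x=[7.8907] v=[-0.3953]
Step 11: x=[7.8690] v=[-0.4337]
Step 12: x=[7.8454] v=[-0.4718]
Step 13: x=[7.8199] v=[-0.5096]
Step 14: x=[7.7926] v=[-0.5470]
Step 15: x=[7.7634] v=[-0.5840]
Step 16: x=[7.7324] v=[-0.6206]
Step 17: x=[7.6996] v=[-0.6568]
Step 18: x=[7.6650] v=[-0.6925]
Step 19: x=[7.6286] v=[-0.7277]
Step 20: x=[7.5905] v=[-0.7624]
Step 21: x=[7.5507] v=[-0.7966]
Step 22: x=[7.5092] v=[-0.8302]
Step 23: x=[7.4660] v=[-0.8632]
Step 24: x=[7.4212] v=[-0.8956]
Step 25: x=[7.3748] v=[-0.9273]
Step 26: x=[7.3269] v=[-0.9584]
Step 27: x=[7.2775] v=[-0.9888]
Step 28: x=[7.2266] v=[-1.0185]
Step 29: x=[7.1742] v=[-1.0475]
Step 30: x=[7.1204] v=[-1.0757]
Step 31: x=[7.0652] v=[-1.1031]
Step 32: x=[7.0087] v=[-1.1297]
Step 33: x=[6.9509] v=[-1.1555]
Step 34: x=[6.8919] v=[-1.1805]
Step 35: x=[6.8317] v=[-1.2047]
Step 36: x=[6.7703] v=[-1.2280]
Step 37: x=[6.7078] v=[-1.2504]
Step 38: x=[6.6442] v=[-1.2719]
Step 39: x=[6.5796] v=[-1.2925]
Step 40: x=[6.5140] v=[-1.3122]
Step 41: x=[6.4475] v=[-1.3310]
Step 42: x=[6.3801] v=[-1.3488]
Step 43: x=[6.3118] v=[-1.3657]
Step 44: x=[6.2427] v=[-1.3816]
Step 45: x=[6.1729] v=[-1.3965]
Step 46: x=[6.1024] v=[-1.4104]
Step 47: x=[6.0312] v=[-1.4233]
Step 48: x=[5.9594] v=[-1.4352]
Step 49: x=[5.8871] v=[-1.4461]
Step 50: x=[5.8143] v=[-1.4559]
Step 51: x=[5.7411] v=[-1.4647]
v[0] did not become non-negative within 51 steps; using fallback time=2.5500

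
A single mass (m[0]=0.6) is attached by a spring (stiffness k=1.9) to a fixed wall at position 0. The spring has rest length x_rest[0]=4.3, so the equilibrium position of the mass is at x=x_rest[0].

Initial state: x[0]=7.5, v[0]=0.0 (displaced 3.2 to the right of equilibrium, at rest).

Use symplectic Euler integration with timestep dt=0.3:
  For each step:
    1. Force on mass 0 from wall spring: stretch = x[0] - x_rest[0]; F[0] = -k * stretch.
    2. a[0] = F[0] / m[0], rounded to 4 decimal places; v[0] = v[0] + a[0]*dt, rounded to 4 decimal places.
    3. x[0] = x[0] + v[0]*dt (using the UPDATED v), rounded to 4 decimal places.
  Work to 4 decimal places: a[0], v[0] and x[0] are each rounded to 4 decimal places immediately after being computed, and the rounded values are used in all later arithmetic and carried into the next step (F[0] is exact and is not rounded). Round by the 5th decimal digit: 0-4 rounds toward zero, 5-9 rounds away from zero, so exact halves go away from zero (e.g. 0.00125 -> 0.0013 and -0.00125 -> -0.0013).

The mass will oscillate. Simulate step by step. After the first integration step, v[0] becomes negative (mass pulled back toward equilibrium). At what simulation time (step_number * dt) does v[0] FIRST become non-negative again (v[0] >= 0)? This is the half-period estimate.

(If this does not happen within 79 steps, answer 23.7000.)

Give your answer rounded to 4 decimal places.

Answer: 1.8000

Derivation:
Step 0: x=[7.5000] v=[0.0000]
Step 1: x=[6.5880] v=[-3.0400]
Step 2: x=[5.0239] v=[-5.2136]
Step 3: x=[3.2535] v=[-5.9013]
Step 4: x=[1.7814] v=[-4.9071]
Step 5: x=[1.0271] v=[-2.5144]
Step 6: x=[1.2056] v=[0.5949]
First v>=0 after going negative at step 6, time=1.8000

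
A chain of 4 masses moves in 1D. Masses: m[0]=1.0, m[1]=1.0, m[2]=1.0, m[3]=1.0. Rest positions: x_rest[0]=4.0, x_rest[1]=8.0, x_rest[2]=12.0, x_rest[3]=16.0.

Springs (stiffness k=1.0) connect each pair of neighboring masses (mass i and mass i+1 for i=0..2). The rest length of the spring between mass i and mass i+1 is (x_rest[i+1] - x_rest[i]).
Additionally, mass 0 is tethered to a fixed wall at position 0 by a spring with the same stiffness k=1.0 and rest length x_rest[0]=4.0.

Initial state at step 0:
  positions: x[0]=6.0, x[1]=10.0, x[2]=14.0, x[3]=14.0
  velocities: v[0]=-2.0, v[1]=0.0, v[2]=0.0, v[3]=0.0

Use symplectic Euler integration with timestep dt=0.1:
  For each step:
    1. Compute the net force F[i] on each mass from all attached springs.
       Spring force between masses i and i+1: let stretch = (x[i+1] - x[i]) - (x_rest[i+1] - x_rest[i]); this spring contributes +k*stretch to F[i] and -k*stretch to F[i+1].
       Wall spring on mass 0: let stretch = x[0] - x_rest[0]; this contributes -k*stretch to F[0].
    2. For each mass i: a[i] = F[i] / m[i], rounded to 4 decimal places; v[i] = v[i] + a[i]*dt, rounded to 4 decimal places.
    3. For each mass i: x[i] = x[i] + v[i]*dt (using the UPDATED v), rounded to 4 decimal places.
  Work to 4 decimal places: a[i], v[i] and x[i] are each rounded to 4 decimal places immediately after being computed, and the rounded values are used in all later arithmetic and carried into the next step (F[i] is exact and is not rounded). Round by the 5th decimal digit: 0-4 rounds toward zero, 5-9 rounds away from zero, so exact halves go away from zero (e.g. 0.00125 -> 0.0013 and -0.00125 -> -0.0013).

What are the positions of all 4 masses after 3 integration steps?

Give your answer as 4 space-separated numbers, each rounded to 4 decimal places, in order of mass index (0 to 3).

Step 0: x=[6.0000 10.0000 14.0000 14.0000] v=[-2.0000 0.0000 0.0000 0.0000]
Step 1: x=[5.7800 10.0000 13.9600 14.0400] v=[-2.2000 0.0000 -0.4000 0.4000]
Step 2: x=[5.5444 9.9974 13.8812 14.1192] v=[-2.3560 -0.0260 -0.7880 0.7920]
Step 3: x=[5.2979 9.9891 13.7659 14.2360] v=[-2.4651 -0.0829 -1.1526 1.1682]

Answer: 5.2979 9.9891 13.7659 14.2360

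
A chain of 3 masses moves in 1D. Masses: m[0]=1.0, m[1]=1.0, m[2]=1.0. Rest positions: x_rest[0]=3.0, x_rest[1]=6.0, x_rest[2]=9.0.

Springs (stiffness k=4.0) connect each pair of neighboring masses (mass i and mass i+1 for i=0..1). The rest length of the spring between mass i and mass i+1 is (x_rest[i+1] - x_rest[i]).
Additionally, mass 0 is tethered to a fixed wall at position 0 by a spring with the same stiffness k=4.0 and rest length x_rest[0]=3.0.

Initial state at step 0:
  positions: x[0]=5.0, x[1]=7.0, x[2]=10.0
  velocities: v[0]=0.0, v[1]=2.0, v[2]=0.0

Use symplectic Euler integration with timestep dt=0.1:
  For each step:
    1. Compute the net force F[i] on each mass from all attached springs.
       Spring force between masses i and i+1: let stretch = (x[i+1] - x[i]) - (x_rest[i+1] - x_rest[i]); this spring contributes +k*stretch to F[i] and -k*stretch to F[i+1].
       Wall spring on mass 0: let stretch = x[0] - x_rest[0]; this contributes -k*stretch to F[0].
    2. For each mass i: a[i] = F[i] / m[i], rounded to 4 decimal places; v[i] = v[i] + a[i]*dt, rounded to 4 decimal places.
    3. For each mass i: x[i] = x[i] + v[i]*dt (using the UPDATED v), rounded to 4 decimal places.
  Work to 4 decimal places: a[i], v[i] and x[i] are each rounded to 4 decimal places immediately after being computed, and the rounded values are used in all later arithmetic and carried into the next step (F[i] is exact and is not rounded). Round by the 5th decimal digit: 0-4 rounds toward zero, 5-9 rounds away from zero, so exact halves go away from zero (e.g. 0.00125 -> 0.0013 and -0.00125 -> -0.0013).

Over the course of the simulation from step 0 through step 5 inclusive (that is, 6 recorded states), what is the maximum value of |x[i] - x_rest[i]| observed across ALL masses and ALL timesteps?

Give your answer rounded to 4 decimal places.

Step 0: x=[5.0000 7.0000 10.0000] v=[0.0000 2.0000 0.0000]
Step 1: x=[4.8800 7.2400 10.0000] v=[-1.2000 2.4000 0.0000]
Step 2: x=[4.6592 7.4960 10.0096] v=[-2.2080 2.5600 0.0960]
Step 3: x=[4.3655 7.7391 10.0387] v=[-2.9370 2.4307 0.2906]
Step 4: x=[4.0321 7.9392 10.0958] v=[-3.3338 2.0011 0.5708]
Step 5: x=[3.6937 8.0693 10.1866] v=[-3.3838 1.3009 0.9082]
Max displacement = 2.0693

Answer: 2.0693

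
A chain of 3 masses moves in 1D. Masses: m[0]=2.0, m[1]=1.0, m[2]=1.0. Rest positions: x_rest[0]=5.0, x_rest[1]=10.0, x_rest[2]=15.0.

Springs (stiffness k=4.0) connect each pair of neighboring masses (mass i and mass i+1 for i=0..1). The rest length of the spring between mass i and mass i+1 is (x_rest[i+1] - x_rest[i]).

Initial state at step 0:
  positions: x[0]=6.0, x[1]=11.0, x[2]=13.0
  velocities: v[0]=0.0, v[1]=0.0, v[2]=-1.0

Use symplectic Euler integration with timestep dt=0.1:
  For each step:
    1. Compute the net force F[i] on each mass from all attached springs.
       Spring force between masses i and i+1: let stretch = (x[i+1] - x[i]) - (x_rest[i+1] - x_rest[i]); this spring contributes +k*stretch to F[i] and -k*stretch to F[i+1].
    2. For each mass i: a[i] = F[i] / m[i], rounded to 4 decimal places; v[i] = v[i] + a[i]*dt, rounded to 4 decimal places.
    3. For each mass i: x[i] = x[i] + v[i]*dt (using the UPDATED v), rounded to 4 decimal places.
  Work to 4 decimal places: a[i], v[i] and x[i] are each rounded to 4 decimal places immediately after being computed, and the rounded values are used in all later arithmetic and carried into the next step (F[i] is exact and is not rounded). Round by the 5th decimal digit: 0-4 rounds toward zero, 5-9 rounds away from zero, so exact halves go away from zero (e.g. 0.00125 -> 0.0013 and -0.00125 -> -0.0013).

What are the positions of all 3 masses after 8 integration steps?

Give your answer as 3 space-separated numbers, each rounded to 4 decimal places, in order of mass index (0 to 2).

Answer: 5.6162 8.8030 15.1646

Derivation:
Step 0: x=[6.0000 11.0000 13.0000] v=[0.0000 0.0000 -1.0000]
Step 1: x=[6.0000 10.8800 13.0200] v=[0.0000 -1.2000 0.2000]
Step 2: x=[5.9976 10.6504 13.1544] v=[-0.0240 -2.2960 1.3440]
Step 3: x=[5.9883 10.3349 13.3886] v=[-0.0934 -3.1555 2.3424]
Step 4: x=[5.9659 9.9676 13.7007] v=[-0.2241 -3.6727 3.1209]
Step 5: x=[5.9235 9.5896 14.0635] v=[-0.4238 -3.7801 3.6277]
Step 6: x=[5.8544 9.2439 14.4473] v=[-0.6906 -3.4570 3.8381]
Step 7: x=[5.7531 8.9708 14.8230] v=[-1.0127 -2.7314 3.7567]
Step 8: x=[5.6162 8.8030 15.1646] v=[-1.3692 -1.6776 3.4158]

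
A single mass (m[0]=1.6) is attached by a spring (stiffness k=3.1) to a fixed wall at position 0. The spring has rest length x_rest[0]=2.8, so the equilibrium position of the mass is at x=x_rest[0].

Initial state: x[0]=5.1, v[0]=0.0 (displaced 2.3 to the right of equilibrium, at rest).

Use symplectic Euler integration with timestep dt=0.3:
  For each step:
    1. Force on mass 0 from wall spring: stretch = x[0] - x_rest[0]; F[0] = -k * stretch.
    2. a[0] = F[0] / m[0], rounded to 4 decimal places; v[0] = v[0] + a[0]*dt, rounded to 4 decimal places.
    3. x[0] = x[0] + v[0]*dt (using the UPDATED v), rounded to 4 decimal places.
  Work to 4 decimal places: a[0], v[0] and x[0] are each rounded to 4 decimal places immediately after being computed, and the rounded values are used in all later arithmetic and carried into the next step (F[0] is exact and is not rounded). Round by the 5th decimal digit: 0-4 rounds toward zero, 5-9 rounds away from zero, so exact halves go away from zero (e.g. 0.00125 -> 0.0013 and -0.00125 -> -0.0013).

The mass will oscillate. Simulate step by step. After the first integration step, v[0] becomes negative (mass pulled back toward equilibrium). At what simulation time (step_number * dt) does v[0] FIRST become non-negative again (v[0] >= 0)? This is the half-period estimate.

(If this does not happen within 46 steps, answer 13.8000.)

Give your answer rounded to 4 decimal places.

Answer: 2.4000

Derivation:
Step 0: x=[5.1000] v=[0.0000]
Step 1: x=[4.6989] v=[-1.3369]
Step 2: x=[3.9667] v=[-2.4406]
Step 3: x=[3.0311] v=[-3.1188]
Step 4: x=[2.0552] v=[-3.2531]
Step 5: x=[1.2091] v=[-2.8202]
Step 6: x=[0.6405] v=[-1.8955]
Step 7: x=[0.4484] v=[-0.6403]
Step 8: x=[0.6664] v=[0.7266]
First v>=0 after going negative at step 8, time=2.4000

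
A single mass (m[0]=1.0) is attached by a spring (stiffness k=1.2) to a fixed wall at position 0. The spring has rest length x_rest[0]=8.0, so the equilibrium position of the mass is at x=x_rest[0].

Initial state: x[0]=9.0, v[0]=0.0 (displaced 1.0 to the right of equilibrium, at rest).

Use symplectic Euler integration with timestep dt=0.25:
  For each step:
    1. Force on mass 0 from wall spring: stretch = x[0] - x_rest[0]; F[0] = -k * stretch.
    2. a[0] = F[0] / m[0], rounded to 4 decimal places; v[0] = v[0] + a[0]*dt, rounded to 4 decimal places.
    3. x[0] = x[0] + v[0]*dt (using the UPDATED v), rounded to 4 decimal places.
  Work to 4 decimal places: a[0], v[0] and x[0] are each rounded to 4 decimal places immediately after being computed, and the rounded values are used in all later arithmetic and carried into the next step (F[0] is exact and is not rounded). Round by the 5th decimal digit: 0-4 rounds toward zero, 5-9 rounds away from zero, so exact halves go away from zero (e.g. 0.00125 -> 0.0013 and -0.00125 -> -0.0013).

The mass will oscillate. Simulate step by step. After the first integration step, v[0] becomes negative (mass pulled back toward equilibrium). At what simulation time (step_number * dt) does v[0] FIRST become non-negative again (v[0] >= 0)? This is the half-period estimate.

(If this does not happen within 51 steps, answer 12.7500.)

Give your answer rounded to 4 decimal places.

Answer: 3.0000

Derivation:
Step 0: x=[9.0000] v=[0.0000]
Step 1: x=[8.9250] v=[-0.3000]
Step 2: x=[8.7806] v=[-0.5775]
Step 3: x=[8.5777] v=[-0.8117]
Step 4: x=[8.3315] v=[-0.9850]
Step 5: x=[8.0604] v=[-1.0845]
Step 6: x=[7.7848] v=[-1.1026]
Step 7: x=[7.5253] v=[-1.0381]
Step 8: x=[7.3014] v=[-0.8957]
Step 9: x=[7.1299] v=[-0.6861]
Step 10: x=[7.0236] v=[-0.4251]
Step 11: x=[6.9906] v=[-0.1322]
Step 12: x=[7.0333] v=[0.1706]
First v>=0 after going negative at step 12, time=3.0000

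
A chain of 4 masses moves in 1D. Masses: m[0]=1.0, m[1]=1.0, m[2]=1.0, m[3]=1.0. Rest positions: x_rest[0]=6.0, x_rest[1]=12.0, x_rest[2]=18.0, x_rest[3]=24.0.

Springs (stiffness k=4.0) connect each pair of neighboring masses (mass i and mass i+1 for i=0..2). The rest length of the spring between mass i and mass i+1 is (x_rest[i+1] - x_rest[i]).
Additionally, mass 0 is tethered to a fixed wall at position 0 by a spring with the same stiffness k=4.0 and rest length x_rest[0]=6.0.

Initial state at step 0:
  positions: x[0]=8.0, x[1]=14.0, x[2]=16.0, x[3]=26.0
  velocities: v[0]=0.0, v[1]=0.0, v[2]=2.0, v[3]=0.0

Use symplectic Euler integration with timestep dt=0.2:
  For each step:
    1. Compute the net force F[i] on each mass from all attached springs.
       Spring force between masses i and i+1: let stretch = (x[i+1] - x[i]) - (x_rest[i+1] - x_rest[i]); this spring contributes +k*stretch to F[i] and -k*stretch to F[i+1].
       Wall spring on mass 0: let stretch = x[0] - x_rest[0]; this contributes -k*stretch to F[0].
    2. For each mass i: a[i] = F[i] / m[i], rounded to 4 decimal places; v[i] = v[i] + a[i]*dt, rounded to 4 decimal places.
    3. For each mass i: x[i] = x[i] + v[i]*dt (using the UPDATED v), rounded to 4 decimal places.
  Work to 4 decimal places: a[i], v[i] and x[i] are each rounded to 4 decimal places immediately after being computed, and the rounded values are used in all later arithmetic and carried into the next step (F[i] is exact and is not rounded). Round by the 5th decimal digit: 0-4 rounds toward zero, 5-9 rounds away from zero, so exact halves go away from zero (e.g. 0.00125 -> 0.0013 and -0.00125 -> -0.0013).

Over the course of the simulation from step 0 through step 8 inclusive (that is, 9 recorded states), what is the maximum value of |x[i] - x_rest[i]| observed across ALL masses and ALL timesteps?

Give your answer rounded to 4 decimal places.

Answer: 4.2085

Derivation:
Step 0: x=[8.0000 14.0000 16.0000 26.0000] v=[0.0000 0.0000 2.0000 0.0000]
Step 1: x=[7.6800 13.3600 17.6800 25.3600] v=[-1.6000 -3.2000 8.4000 -3.2000]
Step 2: x=[7.0400 12.5024 19.8976 24.4512] v=[-3.2000 -4.2880 11.0880 -4.5440]
Step 3: x=[6.1476 11.9540 21.6605 23.7738] v=[-4.4621 -2.7418 8.8147 -3.3869]
Step 4: x=[5.2006 12.0297 22.2085 23.7183] v=[-4.7351 0.3783 2.7401 -0.2775]
Step 5: x=[4.5141 12.6413 21.3695 24.3812] v=[-3.4323 3.0581 -4.1951 3.3147]
Step 6: x=[4.4057 13.3491 19.6158 25.5223] v=[-0.5418 3.5389 -8.7683 5.7053]
Step 7: x=[5.0234 13.6286 17.8045 26.6783] v=[3.0884 1.3975 -9.0565 5.7801]
Step 8: x=[6.2142 13.1994 16.7449 27.3745] v=[5.9538 -2.1459 -5.2982 3.4811]
Max displacement = 4.2085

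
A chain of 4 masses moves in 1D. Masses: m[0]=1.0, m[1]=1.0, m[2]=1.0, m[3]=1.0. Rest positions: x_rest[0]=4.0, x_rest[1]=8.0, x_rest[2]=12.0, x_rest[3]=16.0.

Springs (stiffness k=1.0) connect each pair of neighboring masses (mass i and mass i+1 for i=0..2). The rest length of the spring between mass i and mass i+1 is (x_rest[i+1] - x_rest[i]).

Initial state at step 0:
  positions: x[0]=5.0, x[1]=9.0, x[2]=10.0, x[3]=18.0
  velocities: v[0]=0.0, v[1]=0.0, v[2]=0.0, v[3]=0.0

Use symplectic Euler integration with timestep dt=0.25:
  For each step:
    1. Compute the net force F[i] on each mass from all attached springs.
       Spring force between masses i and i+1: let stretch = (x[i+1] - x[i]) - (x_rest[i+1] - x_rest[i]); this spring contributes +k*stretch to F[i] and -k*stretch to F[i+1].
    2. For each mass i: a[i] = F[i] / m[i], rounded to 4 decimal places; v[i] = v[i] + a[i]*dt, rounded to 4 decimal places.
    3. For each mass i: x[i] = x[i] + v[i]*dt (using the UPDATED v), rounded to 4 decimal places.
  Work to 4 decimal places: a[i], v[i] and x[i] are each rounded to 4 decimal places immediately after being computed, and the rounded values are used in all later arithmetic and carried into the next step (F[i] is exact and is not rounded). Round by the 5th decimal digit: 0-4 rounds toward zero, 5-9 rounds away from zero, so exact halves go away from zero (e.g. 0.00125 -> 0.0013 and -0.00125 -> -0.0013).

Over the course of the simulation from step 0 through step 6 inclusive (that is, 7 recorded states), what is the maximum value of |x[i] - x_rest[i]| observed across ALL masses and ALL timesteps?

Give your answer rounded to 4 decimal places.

Answer: 2.6592

Derivation:
Step 0: x=[5.0000 9.0000 10.0000 18.0000] v=[0.0000 0.0000 0.0000 0.0000]
Step 1: x=[5.0000 8.8125 10.4375 17.7500] v=[0.0000 -0.7500 1.7500 -1.0000]
Step 2: x=[4.9883 8.4883 11.2305 17.2930] v=[-0.0469 -1.2969 3.1719 -1.8281]
Step 3: x=[4.9453 8.1167 12.2310 16.7071] v=[-0.1719 -1.4864 4.0020 -2.3437]
Step 4: x=[4.8505 7.8040 13.2541 16.0914] v=[-0.3791 -1.2507 4.0925 -2.4627]
Step 5: x=[4.6903 7.6474 14.1139 15.5484] v=[-0.6407 -0.6266 3.4393 -2.1720]
Step 6: x=[4.4650 7.7101 14.6592 15.1658] v=[-0.9014 0.2508 2.1813 -1.5306]
Max displacement = 2.6592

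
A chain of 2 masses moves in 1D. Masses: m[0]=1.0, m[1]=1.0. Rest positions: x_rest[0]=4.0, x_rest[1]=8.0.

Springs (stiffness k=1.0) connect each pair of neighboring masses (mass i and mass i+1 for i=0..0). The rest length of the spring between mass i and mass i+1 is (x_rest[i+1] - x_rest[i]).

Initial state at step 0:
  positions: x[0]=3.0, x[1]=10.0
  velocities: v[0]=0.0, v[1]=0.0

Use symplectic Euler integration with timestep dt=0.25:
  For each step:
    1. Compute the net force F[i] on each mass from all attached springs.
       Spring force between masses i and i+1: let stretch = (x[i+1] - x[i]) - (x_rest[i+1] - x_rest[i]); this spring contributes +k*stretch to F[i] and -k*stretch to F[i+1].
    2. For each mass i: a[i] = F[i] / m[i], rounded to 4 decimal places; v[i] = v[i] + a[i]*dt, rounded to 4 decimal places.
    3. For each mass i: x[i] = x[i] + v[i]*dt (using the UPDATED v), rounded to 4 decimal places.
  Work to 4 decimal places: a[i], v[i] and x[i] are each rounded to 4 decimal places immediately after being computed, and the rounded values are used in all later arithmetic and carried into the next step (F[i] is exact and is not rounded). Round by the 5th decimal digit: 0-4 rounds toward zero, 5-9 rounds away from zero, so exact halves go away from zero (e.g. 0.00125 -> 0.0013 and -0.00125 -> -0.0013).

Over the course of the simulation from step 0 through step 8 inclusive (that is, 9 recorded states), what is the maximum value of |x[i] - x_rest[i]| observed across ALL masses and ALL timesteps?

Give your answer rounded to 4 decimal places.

Answer: 2.0131

Derivation:
Step 0: x=[3.0000 10.0000] v=[0.0000 0.0000]
Step 1: x=[3.1875 9.8125] v=[0.7500 -0.7500]
Step 2: x=[3.5391 9.4609] v=[1.4063 -1.4063]
Step 3: x=[4.0108 8.9892] v=[1.8868 -1.8868]
Step 4: x=[4.5437 8.4564] v=[2.1314 -2.1314]
Step 5: x=[5.0711 7.9290] v=[2.1096 -2.1096]
Step 6: x=[5.5271 7.4730] v=[1.8241 -1.8241]
Step 7: x=[5.8548 7.1454] v=[1.3106 -1.3106]
Step 8: x=[6.0131 6.9871] v=[0.6333 -0.6333]
Max displacement = 2.0131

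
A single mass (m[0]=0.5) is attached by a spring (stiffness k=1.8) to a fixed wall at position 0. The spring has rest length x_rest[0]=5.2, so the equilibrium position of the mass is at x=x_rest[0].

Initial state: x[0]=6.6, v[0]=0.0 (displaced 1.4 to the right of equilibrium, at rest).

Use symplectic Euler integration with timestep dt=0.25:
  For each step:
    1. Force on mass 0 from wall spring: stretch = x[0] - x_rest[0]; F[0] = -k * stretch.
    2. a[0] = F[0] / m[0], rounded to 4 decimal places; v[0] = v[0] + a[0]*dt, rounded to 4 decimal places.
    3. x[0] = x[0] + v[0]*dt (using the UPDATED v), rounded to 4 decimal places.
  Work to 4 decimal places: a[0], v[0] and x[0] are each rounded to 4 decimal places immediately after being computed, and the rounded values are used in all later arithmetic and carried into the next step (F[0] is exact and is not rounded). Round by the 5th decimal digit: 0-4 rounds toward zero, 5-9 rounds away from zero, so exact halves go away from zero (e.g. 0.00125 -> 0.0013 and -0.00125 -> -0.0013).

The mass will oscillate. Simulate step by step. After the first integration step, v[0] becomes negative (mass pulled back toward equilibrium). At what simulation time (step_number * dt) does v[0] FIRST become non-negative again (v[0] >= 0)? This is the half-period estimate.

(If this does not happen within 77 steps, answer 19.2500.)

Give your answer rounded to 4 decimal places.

Step 0: x=[6.6000] v=[0.0000]
Step 1: x=[6.2850] v=[-1.2600]
Step 2: x=[5.7259] v=[-2.2365]
Step 3: x=[5.0485] v=[-2.7098]
Step 4: x=[4.4051] v=[-2.5735]
Step 5: x=[3.9406] v=[-1.8581]
Step 6: x=[3.7594] v=[-0.7247]
Step 7: x=[3.9024] v=[0.5719]
First v>=0 after going negative at step 7, time=1.7500

Answer: 1.7500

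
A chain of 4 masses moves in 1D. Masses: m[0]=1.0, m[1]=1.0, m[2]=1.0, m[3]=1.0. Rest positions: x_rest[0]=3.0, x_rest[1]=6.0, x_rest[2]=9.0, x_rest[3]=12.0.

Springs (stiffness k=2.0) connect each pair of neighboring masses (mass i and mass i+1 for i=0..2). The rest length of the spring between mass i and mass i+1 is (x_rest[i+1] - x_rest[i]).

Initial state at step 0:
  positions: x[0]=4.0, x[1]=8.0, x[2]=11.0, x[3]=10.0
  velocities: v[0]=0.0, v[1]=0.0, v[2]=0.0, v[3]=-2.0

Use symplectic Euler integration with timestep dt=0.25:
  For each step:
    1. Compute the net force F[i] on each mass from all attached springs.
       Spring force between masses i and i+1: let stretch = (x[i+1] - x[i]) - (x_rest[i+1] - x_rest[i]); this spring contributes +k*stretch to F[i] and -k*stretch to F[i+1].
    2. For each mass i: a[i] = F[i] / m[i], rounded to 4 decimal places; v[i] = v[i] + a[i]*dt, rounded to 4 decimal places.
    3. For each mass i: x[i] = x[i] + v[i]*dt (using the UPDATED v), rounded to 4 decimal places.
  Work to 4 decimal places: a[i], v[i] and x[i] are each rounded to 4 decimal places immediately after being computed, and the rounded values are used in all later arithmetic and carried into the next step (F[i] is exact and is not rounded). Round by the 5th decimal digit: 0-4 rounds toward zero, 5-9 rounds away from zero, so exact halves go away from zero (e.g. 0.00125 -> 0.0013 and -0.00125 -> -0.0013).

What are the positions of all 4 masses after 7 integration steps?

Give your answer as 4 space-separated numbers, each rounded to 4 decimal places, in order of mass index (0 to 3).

Step 0: x=[4.0000 8.0000 11.0000 10.0000] v=[0.0000 0.0000 0.0000 -2.0000]
Step 1: x=[4.1250 7.8750 10.5000 10.0000] v=[0.5000 -0.5000 -2.0000 0.0000]
Step 2: x=[4.3438 7.6094 9.6094 10.4375] v=[0.8750 -1.0625 -3.5625 1.7500]
Step 3: x=[4.5958 7.1856 8.5723 11.1465] v=[1.0078 -1.6953 -4.1485 2.8360]
Step 4: x=[4.7965 6.6114 7.6836 11.9087] v=[0.8027 -2.2969 -3.5548 3.0489]
Step 5: x=[4.8491 5.9443 7.1890 12.5178] v=[0.2102 -2.6683 -1.9784 2.4364]
Step 6: x=[4.6636 5.2959 7.2049 12.8358] v=[-0.7422 -2.5936 0.0637 1.2720]
Step 7: x=[4.1821 4.8071 7.6861 12.8249] v=[-1.9261 -1.9553 1.9247 -0.0435]

Answer: 4.1821 4.8071 7.6861 12.8249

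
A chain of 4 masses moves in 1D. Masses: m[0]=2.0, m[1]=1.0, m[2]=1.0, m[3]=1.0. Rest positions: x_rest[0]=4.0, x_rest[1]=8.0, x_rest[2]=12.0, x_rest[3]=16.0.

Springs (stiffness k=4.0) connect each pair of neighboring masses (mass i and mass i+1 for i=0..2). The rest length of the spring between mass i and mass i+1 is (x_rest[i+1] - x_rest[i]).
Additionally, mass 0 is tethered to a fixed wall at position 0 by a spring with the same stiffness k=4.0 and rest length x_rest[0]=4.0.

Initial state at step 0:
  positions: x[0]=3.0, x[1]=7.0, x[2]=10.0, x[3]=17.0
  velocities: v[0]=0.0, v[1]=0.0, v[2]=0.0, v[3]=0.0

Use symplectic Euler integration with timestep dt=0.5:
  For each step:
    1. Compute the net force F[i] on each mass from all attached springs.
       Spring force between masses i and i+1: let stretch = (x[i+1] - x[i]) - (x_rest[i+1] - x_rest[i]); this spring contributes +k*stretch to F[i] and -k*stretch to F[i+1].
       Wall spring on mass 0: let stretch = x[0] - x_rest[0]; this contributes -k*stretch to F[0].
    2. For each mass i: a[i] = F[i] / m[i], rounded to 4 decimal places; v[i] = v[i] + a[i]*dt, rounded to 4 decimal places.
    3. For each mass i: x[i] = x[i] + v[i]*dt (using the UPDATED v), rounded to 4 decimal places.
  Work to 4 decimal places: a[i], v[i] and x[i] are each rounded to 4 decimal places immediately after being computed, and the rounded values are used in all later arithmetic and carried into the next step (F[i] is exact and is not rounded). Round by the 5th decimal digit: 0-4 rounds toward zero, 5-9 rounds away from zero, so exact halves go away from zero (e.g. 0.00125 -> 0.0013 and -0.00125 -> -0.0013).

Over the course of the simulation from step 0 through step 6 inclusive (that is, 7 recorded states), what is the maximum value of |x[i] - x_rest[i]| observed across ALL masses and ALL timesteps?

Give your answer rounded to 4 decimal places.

Step 0: x=[3.0000 7.0000 10.0000 17.0000] v=[0.0000 0.0000 0.0000 0.0000]
Step 1: x=[3.5000 6.0000 14.0000 14.0000] v=[1.0000 -2.0000 8.0000 -6.0000]
Step 2: x=[3.5000 10.5000 10.0000 15.0000] v=[0.0000 9.0000 -8.0000 2.0000]
Step 3: x=[5.2500 7.5000 11.5000 15.0000] v=[3.5000 -6.0000 3.0000 0.0000]
Step 4: x=[5.5000 6.2500 12.5000 15.5000] v=[0.5000 -2.5000 2.0000 1.0000]
Step 5: x=[3.3750 10.5000 10.2500 17.0000] v=[-4.2500 8.5000 -4.5000 3.0000]
Step 6: x=[3.1250 7.3750 15.0000 15.7500] v=[-0.5000 -6.2500 9.5000 -2.5000]
Max displacement = 3.0000

Answer: 3.0000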